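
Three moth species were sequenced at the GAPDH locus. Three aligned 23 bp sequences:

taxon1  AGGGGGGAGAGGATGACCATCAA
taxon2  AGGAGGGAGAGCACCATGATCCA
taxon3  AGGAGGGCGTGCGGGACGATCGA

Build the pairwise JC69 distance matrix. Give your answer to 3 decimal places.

taxon1–taxon2: 7/23 sites differ → p ≈ 0.304348, d = −0.75 ln(1 − 0.405797) = 0.390401 ≈ 0.390.
taxon1–taxon3: 8/23 sites differ → p ≈ 0.347826, d = −0.75 ln(1 − 0.463768) = 0.467391 ≈ 0.467.
taxon2–taxon3: 7/23 sites differ → p ≈ 0.304348, d = −0.75 ln(1 − 0.405797) = 0.390401 ≈ 0.390.

d(taxon1,taxon2) = 0.390, d(taxon1,taxon3) = 0.467, d(taxon2,taxon3) = 0.390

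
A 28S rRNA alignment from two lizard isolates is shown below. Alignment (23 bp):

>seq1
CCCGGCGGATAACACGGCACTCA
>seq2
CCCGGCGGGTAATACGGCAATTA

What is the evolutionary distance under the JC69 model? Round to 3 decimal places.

0.198

The sequences differ at 4 of 23 sites (9, 13, 20, 22), so p = 4/23 ≈ 0.173913.
d = −(3/4) ln(1 − 4p/3) = −0.75 ln(1 − 0.231884) = −0.75 ln(0.768116)
  = −0.75 × (-0.263815) = 0.197861 substitutions/site.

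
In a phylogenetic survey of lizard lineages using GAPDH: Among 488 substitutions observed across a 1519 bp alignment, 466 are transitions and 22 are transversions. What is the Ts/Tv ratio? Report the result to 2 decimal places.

R = 466/22 = 21.181818… ≈ 21.18 (to 2 d.p.).

21.18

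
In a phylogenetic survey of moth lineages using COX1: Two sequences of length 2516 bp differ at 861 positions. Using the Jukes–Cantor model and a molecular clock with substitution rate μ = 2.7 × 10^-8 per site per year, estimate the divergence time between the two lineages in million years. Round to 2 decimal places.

p = 861/2516 ≈ 0.34221.
d = −(3/4) ln(1 − 4p/3) = −0.75 ln(1 − 0.45628) = −0.75 ln(0.54372)
  = −0.75 × (-0.609321) = 0.456991 substitutions/site.
Under a molecular clock d = 2μt, so t = d/(2μ) = 0.456991 / (2 × 2.7 × 10^-8) = 8.46 million years.

8.46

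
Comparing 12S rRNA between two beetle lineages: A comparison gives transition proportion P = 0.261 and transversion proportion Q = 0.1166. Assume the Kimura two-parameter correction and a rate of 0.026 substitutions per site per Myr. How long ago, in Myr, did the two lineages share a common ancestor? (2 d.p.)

Under the Kimura two-parameter model, d = −½ ln(1 − 2P − Q) − ¼ ln(1 − 2Q).
1 − 2P − Q = 0.3614, giving −½ ln(0.3614) = 0.508885.
1 − 2Q = 0.7668, giving −¼ ln(0.7668) = 0.066382.
d = 0.508885 + 0.066382 = 0.575267.
Under a molecular clock d = 2μt, so t = d/(2μ) = 0.575267 / (2 × 0.026) = 11.06 Myr.

11.06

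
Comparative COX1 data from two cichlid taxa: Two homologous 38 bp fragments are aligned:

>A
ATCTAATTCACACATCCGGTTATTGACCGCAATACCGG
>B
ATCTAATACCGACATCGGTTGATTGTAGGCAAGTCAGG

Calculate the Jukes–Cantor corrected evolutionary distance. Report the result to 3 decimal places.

The sequences differ at 12 of 38 sites, so p = 12/38 ≈ 0.315789.
d = −(3/4) ln(1 − 4p/3) = −0.75 ln(1 − 0.421052) = −0.75 ln(0.578948)
  = −0.75 × (-0.546543) = 0.409907 substitutions/site.

0.410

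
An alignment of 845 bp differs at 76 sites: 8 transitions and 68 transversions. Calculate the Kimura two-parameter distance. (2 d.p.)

P = 8/845 ≈ 0.009467 and Q = 68/845 ≈ 0.080473.
Under the Kimura two-parameter model, d = −½ ln(1 − 2P − Q) − ¼ ln(1 − 2Q).
1 − 2P − Q = 0.900593, giving −½ ln(0.900593) = 0.052351.
1 − 2Q = 0.839054, giving −¼ ln(0.839054) = 0.043870.
d = 0.052351 + 0.043870 = 0.096221.

0.10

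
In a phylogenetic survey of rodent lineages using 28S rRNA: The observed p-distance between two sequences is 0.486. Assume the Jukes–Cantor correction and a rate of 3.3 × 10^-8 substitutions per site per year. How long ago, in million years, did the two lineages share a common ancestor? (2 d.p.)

d = −(3/4) ln(1 − 4p/3) = −0.75 ln(1 − 0.648) = −0.75 ln(0.352)
  = −0.75 × (-1.044124) = 0.783093 substitutions/site.
Under a molecular clock d = 2μt, so t = d/(2μ) = 0.783093 / (2 × 3.3 × 10^-8) = 11.87 million years.

11.87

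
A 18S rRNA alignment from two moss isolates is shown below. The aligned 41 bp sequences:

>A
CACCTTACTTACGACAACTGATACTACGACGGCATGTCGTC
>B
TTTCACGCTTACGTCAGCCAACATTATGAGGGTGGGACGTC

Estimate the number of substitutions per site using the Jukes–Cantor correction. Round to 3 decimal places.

0.660

The sequences differ at 18 of 41 sites, so p = 18/41 ≈ 0.439024.
d = −(3/4) ln(1 − 4p/3) = −0.75 ln(1 − 0.585365) = −0.75 ln(0.414635)
  = −0.75 × (-0.880357) = 0.660268 substitutions/site.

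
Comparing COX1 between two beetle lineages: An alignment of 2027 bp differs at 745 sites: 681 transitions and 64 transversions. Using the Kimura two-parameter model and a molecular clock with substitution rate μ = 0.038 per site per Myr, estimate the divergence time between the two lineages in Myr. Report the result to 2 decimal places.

P = 681/2027 ≈ 0.335964 and Q = 64/2027 ≈ 0.031574.
Under the Kimura two-parameter model, d = −½ ln(1 − 2P − Q) − ¼ ln(1 − 2Q).
1 − 2P − Q = 0.296498, giving −½ ln(0.296498) = 0.607857.
1 − 2Q = 0.936852, giving −¼ ln(0.936852) = 0.016307.
d = 0.607857 + 0.016307 = 0.624164.
Under a molecular clock d = 2μt, so t = d/(2μ) = 0.624164 / (2 × 0.038) = 8.21 Myr.

8.21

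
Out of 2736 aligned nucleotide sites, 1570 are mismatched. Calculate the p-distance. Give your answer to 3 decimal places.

p = 1570/2736 = 0.573830… ≈ 0.574 (to 3 d.p.).

0.574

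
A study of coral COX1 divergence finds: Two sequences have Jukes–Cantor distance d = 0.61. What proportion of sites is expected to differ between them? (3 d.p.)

0.417

p = (3/4)(1 − e^(−4d/3)) = 0.75 × (1 − e^(-0.813333)) = 0.75 × (1 − 0.443378) = 0.417467.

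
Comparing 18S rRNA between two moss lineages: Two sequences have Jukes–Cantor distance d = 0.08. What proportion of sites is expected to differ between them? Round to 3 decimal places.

0.076

p = (3/4)(1 − e^(−4d/3)) = 0.75 × (1 − e^(-0.106667)) = 0.75 × (1 − 0.898825) = 0.075881.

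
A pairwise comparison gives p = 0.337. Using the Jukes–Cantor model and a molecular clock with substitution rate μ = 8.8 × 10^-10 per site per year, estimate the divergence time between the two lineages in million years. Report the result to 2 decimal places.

d = −(3/4) ln(1 − 4p/3) = −0.75 ln(1 − 0.449333) = −0.75 ln(0.550667)
  = −0.75 × (-0.596625) = 0.447469 substitutions/site.
Under a molecular clock d = 2μt, so t = d/(2μ) = 0.447469 / (2 × 8.8 × 10^-10) = 254.24 million years.

254.24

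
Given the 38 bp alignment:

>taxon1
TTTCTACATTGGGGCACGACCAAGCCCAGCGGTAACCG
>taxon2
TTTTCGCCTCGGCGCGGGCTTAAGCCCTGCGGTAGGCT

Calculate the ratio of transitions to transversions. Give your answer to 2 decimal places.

Transitions are A↔G and C↔T; transversions are all other mismatches.
Transitions: 8. Transversions: 7.
R = 8/7 = 1.142857… ≈ 1.14 (to 2 d.p.).

1.14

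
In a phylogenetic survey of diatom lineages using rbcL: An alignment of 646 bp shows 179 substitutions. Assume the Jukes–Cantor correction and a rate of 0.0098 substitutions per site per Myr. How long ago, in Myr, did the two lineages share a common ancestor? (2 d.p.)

17.65

p = 179/646 ≈ 0.27709.
d = −(3/4) ln(1 − 4p/3) = −0.75 ln(1 − 0.369453) = −0.75 ln(0.630547)
  = −0.75 × (-0.461168) = 0.345876 substitutions/site.
Under a molecular clock d = 2μt, so t = d/(2μ) = 0.345876 / (2 × 0.0098) = 17.65 Myr.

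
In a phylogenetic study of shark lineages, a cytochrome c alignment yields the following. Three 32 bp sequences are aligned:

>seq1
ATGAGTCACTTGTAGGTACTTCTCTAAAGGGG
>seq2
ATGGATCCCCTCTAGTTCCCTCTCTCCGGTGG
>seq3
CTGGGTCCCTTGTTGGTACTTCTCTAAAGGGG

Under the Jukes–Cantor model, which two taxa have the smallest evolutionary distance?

seq1 and seq3

seq1–seq2: 12/32 differ, p = 0.375, d = 0.520.
seq1–seq3: 4/32 differ, p = 0.125, d = 0.137.
seq2–seq3: 12/32 differ, p = 0.375, d = 0.520.
The smallest distance is between seq1 and seq3.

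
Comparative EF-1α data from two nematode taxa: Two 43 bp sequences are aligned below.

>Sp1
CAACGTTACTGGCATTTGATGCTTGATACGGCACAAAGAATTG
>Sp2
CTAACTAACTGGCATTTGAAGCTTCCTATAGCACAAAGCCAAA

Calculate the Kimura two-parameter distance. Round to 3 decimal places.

0.431

Of 43 sites, 3 differences are transitions and 11 are transversions, so P = 3/43 ≈ 0.069767 and Q = 11/43 ≈ 0.255814.
Under the Kimura two-parameter model, d = −½ ln(1 − 2P − Q) − ¼ ln(1 − 2Q).
1 − 2P − Q = 0.604652, giving −½ ln(0.604652) = 0.251551.
1 − 2Q = 0.488372, giving −¼ ln(0.488372) = 0.179169.
d = 0.251551 + 0.179169 = 0.430720.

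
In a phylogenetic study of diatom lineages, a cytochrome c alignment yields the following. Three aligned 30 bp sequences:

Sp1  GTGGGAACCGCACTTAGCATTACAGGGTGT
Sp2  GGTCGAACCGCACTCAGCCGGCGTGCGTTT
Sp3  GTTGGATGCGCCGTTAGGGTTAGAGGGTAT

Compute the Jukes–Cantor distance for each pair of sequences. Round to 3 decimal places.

Sp1–Sp2: 12/30 sites differ → p = 0.4, d = −0.75 ln(1 − 0.533333) = 0.571605 ≈ 0.572.
Sp1–Sp3: 9/30 sites differ → p = 0.3, d = −0.75 ln(1 − 0.4) = 0.383119 ≈ 0.383.
Sp2–Sp3: 15/30 sites differ → p = 0.5, d = −0.75 ln(1 − 0.666667) = 0.823960 ≈ 0.824.

d(Sp1,Sp2) = 0.572, d(Sp1,Sp3) = 0.383, d(Sp2,Sp3) = 0.824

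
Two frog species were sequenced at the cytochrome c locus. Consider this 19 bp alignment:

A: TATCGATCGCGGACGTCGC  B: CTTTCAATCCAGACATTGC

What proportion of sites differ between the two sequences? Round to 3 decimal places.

0.526

The sequences differ at 10 of 19 positions (sites 1, 2, 4, 5, 7, 8, 9, 11, 15, 17).
p = 10/19 = 0.526315… ≈ 0.526 (to 3 d.p.).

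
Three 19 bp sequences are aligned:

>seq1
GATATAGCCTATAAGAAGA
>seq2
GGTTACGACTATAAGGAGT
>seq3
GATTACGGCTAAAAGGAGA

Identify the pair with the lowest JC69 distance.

seq1–seq2: 7/19 differ, p = 0.368, d = 0.507.
seq1–seq3: 6/19 differ, p = 0.316, d = 0.410.
seq2–seq3: 4/19 differ, p = 0.211, d = 0.247.
The smallest distance is between seq2 and seq3.

seq2 and seq3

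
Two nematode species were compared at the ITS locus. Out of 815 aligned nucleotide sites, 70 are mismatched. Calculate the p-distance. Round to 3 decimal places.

0.086

p = 70/815 = 0.085889… ≈ 0.086 (to 3 d.p.).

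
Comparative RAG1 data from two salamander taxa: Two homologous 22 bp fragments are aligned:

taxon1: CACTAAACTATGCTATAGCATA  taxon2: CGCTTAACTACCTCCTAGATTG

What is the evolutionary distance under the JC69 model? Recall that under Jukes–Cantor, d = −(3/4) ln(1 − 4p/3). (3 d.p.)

The sequences differ at 10 of 22 sites (2, 5, 11, 12, 13, 14, 15, 19, 20, 22), so p = 10/22 ≈ 0.454545.
d = −(3/4) ln(1 − 4p/3) = −0.75 ln(1 − 0.60606) = −0.75 ln(0.39394)
  = −0.75 × (-0.931557) = 0.698668 substitutions/site.

0.699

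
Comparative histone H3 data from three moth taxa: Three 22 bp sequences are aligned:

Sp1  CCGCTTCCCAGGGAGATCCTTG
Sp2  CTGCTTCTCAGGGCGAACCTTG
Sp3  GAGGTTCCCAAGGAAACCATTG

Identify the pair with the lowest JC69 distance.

Sp1–Sp2: 4/22 differ, p = 0.182, d = 0.208.
Sp1–Sp3: 7/22 differ, p = 0.318, d = 0.414.
Sp2–Sp3: 9/22 differ, p = 0.409, d = 0.591.
The smallest distance is between Sp1 and Sp2.

Sp1 and Sp2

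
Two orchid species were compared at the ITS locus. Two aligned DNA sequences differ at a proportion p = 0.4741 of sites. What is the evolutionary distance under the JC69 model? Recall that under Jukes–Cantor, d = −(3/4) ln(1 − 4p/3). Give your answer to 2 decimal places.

0.75

d = −(3/4) ln(1 − 4p/3) = −0.75 ln(1 − 0.632133) = −0.75 ln(0.367867)
  = −0.75 × (-1.000034) = 0.750026 substitutions/site.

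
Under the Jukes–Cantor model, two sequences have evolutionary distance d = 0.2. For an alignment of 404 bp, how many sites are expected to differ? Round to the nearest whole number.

Invert JC69: p = (3/4)(1 − e^(−4d/3)) = 0.75 × (1 − e^(-0.266667)) = 0.75 × (1 − 0.765928) = 0.175554.
Expected differing sites = pL ≈ 0.175554 × 404 = 70.923816 ≈ 71.

71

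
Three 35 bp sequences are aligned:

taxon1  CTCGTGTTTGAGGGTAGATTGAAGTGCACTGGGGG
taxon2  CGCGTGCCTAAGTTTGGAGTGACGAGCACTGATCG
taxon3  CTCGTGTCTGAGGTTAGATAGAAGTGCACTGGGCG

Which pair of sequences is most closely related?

taxon1 and taxon3

taxon1–taxon2: 13/35 differ, p = 0.371, d = 0.513.
taxon1–taxon3: 4/35 differ, p = 0.114, d = 0.124.
taxon2–taxon3: 11/35 differ, p = 0.314, d = 0.407.
The smallest distance is between taxon1 and taxon3.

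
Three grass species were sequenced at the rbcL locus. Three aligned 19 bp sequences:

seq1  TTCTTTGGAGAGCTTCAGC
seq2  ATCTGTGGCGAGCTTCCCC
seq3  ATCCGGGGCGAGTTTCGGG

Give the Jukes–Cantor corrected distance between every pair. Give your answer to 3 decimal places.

seq1–seq2: 5/19 sites differ → p ≈ 0.263158, d = −0.75 ln(1 − 0.350877) = 0.324100 ≈ 0.324.
seq1–seq3: 8/19 sites differ → p ≈ 0.421053, d = −0.75 ln(1 − 0.561404) = 0.618132 ≈ 0.618.
seq2–seq3: 6/19 sites differ → p ≈ 0.315789, d = −0.75 ln(1 − 0.421052) = 0.409907 ≈ 0.410.

d(seq1,seq2) = 0.324, d(seq1,seq3) = 0.618, d(seq2,seq3) = 0.410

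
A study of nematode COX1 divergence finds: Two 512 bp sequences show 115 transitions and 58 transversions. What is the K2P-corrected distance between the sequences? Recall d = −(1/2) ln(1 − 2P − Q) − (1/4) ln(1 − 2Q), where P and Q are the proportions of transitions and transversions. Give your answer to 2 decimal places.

0.48

P = 115/512 ≈ 0.224609 and Q = 58/512 ≈ 0.113281.
Under the Kimura two-parameter model, d = −½ ln(1 − 2P − Q) − ¼ ln(1 − 2Q).
1 − 2P − Q = 0.437501, giving −½ ln(0.437501) = 0.413338.
1 − 2Q = 0.773438, giving −¼ ln(0.773438) = 0.064227.
d = 0.413338 + 0.064227 = 0.477565.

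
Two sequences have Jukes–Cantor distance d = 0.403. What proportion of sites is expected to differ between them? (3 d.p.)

p = (3/4)(1 − e^(−4d/3)) = 0.75 × (1 − e^(-0.537333)) = 0.75 × (1 − 0.584305) = 0.311771.

0.312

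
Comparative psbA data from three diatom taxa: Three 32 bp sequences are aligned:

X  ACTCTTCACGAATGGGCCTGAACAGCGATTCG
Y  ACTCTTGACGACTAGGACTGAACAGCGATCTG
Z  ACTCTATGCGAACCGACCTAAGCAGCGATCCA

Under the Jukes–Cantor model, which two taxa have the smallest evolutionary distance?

X–Y: 6/32 differ, p = 0.188, d = 0.216.
X–Z: 10/32 differ, p = 0.313, d = 0.404.
Y–Z: 12/32 differ, p = 0.375, d = 0.520.
The smallest distance is between X and Y.

X and Y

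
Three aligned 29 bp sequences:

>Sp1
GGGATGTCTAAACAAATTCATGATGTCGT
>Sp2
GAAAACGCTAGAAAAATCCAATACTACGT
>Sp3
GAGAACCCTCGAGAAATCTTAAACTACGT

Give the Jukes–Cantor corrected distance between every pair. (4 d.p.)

d(Sp1,Sp2) = 0.6829, d(Sp1,Sp3) = 0.8776, d(Sp2,Sp3) = 0.2913

Sp1–Sp2: 13/29 sites differ → p ≈ 0.448276, d = −0.75 ln(1 − 0.597701) = 0.682920 ≈ 0.6829.
Sp1–Sp3: 15/29 sites differ → p ≈ 0.517241, d = −0.75 ln(1 − 0.689655) = 0.877553 ≈ 0.8776.
Sp2–Sp3: 7/29 sites differ → p ≈ 0.241379, d = −0.75 ln(1 − 0.321839) = 0.291278 ≈ 0.2913.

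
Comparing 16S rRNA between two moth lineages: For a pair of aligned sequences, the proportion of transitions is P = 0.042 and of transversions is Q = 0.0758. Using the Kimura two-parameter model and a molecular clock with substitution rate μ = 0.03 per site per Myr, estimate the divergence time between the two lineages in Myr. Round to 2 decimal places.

Under the Kimura two-parameter model, d = −½ ln(1 − 2P − Q) − ¼ ln(1 − 2Q).
1 − 2P − Q = 0.8402, giving −½ ln(0.8402) = 0.087058.
1 − 2Q = 0.8484, giving −¼ ln(0.8484) = 0.041101.
d = 0.087058 + 0.041101 = 0.128159.
Under a molecular clock d = 2μt, so t = d/(2μ) = 0.128159 / (2 × 0.03) = 2.14 Myr.

2.14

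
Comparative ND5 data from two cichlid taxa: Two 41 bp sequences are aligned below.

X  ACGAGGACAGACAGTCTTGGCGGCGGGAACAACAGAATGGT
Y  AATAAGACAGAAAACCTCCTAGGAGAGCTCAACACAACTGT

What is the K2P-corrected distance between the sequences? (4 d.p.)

Of 41 sites, 6 differences are transitions and 11 are transversions, so P = 6/41 ≈ 0.146341 and Q = 11/41 ≈ 0.268293.
Under the Kimura two-parameter model, d = −½ ln(1 − 2P − Q) − ¼ ln(1 − 2Q).
1 − 2P − Q = 0.439025, giving −½ ln(0.439025) = 0.411599.
1 − 2Q = 0.463414, giving −¼ ln(0.463414) = 0.192284.
d = 0.411599 + 0.192284 = 0.603883.

0.6039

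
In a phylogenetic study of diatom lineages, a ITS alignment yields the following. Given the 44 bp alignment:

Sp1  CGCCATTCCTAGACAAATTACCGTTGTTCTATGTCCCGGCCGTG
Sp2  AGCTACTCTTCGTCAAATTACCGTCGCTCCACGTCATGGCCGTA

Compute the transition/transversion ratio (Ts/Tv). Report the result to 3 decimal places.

2.250

Transitions are A↔G and C↔T; transversions are all other mismatches.
Transitions: 9. Transversions: 4.
R = 9/4 = 2.250.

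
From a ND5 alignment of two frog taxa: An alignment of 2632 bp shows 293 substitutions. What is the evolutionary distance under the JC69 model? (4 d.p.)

p = 293/2632 ≈ 0.111322.
d = −(3/4) ln(1 − 4p/3) = −0.75 ln(1 − 0.148429) = −0.75 ln(0.851571)
  = −0.75 × (-0.160672) = 0.120504 substitutions/site.

0.1205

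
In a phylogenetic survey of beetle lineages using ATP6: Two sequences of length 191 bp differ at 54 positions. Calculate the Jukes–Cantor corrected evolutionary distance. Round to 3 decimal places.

p = 54/191 ≈ 0.282723.
d = −(3/4) ln(1 − 4p/3) = −0.75 ln(1 − 0.376964) = −0.75 ln(0.623036)
  = −0.75 × (-0.473151) = 0.354863 substitutions/site.

0.355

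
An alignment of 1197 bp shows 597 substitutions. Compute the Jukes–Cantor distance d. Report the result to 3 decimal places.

p = 597/1197 ≈ 0.498747.
d = −(3/4) ln(1 − 4p/3) = −0.75 ln(1 − 0.664996) = −0.75 ln(0.335004)
  = −0.75 × (-1.093613) = 0.820210 substitutions/site.

0.820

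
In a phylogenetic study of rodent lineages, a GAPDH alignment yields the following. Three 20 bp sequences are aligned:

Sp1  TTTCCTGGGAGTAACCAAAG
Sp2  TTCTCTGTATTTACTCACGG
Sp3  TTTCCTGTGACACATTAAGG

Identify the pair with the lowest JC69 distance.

Sp1–Sp2: 10/20 differ, p = 0.500, d = 0.824.
Sp1–Sp3: 7/20 differ, p = 0.350, d = 0.471.
Sp2–Sp3: 10/20 differ, p = 0.500, d = 0.824.
The smallest distance is between Sp1 and Sp3.

Sp1 and Sp3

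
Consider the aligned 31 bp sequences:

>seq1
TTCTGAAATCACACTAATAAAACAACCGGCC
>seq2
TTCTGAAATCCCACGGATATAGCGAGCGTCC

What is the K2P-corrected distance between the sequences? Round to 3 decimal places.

Of 31 sites, 3 differences are transitions and 5 are transversions, so P = 3/31 ≈ 0.096774 and Q = 5/31 ≈ 0.16129.
Under the Kimura two-parameter model, d = −½ ln(1 − 2P − Q) − ¼ ln(1 − 2Q).
1 − 2P − Q = 0.645162, giving −½ ln(0.645162) = 0.219127.
1 − 2Q = 0.67742, giving −¼ ln(0.67742) = 0.097366.
d = 0.219127 + 0.097366 = 0.316493.

0.316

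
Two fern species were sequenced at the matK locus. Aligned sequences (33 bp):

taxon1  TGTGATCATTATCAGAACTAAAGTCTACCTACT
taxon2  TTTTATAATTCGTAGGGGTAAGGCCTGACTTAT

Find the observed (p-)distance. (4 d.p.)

The sequences differ at 15 of 33 positions.
p = 15/33 = 0.454545… ≈ 0.4545 (to 4 d.p.).

0.4545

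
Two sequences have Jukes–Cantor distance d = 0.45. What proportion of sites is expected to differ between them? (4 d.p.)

p = (3/4)(1 − e^(−4d/3)) = 0.75 × (1 − e^(-0.6)) = 0.75 × (1 − 0.548812) = 0.338391.

0.3384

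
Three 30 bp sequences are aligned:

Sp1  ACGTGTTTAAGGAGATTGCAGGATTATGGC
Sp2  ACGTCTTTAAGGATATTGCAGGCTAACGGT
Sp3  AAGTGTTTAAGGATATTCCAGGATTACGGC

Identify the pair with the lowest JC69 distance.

Sp1 and Sp3

Sp1–Sp2: 6/30 differ, p = 0.200, d = 0.233.
Sp1–Sp3: 4/30 differ, p = 0.133, d = 0.147.
Sp2–Sp3: 6/30 differ, p = 0.200, d = 0.233.
The smallest distance is between Sp1 and Sp3.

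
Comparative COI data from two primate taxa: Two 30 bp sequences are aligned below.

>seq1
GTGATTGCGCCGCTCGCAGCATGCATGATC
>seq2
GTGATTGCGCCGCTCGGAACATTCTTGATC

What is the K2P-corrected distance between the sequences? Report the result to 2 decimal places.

Of 30 sites, 1 differences are transitions and 3 are transversions, so P = 1/30 ≈ 0.033333 and Q = 3/30 = 0.1.
Under the Kimura two-parameter model, d = −½ ln(1 − 2P − Q) − ¼ ln(1 − 2Q).
1 − 2P − Q = 0.833334, giving −½ ln(0.833334) = 0.091160.
1 − 2Q = 0.8, giving −¼ ln(0.8) = 0.055786.
d = 0.091160 + 0.055786 = 0.146946.

0.15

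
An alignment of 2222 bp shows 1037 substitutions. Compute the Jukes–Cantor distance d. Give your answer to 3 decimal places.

p = 1037/2222 ≈ 0.466697.
d = −(3/4) ln(1 − 4p/3) = −0.75 ln(1 − 0.622263) = −0.75 ln(0.377737)
  = −0.75 × (-0.973557) = 0.730168 substitutions/site.

0.730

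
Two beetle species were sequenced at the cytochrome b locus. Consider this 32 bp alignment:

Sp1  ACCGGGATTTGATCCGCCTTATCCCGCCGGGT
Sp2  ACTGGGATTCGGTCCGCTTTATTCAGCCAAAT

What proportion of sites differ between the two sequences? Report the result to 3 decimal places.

The sequences differ at 9 of 32 positions (sites 3, 10, 12, 18, 23, 25, 29, 30, 31).
p = 9/32 = 0.28125 ≈ 0.281 (to 3 d.p.).

0.281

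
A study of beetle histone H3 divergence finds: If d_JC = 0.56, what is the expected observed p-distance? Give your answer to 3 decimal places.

0.395

p = (3/4)(1 − e^(−4d/3)) = 0.75 × (1 − e^(-0.746667)) = 0.75 × (1 − 0.473944) = 0.394542.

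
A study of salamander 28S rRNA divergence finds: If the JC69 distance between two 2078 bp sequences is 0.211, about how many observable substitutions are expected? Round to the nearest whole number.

382

Invert JC69: p = (3/4)(1 − e^(−4d/3)) = 0.75 × (1 − e^(-0.281333)) = 0.75 × (1 − 0.754777) = 0.183917.
Expected differing sites = pL ≈ 0.183917 × 2078 = 382.179526 ≈ 382.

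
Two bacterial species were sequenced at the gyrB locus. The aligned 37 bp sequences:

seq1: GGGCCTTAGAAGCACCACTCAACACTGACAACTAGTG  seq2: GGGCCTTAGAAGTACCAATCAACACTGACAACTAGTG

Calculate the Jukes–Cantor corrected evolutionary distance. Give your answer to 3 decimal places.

The sequences differ at 2 of 37 sites (13, 18), so p = 2/37 ≈ 0.054054.
d = −(3/4) ln(1 − 4p/3) = −0.75 ln(1 − 0.072072) = −0.75 ln(0.927928)
  = −0.75 × (-0.074801) = 0.056101 substitutions/site.

0.056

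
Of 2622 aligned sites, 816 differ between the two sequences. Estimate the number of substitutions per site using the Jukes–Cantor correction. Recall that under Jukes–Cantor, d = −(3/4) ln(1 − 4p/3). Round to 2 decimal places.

p = 816/2622 ≈ 0.311213.
d = −(3/4) ln(1 − 4p/3) = −0.75 ln(1 − 0.414951) = −0.75 ln(0.585049)
  = −0.75 × (-0.536060) = 0.402045 substitutions/site.

0.40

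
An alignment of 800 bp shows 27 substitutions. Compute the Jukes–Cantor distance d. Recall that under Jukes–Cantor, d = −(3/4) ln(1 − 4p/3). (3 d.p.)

0.035

p = 27/800 = 0.03375.
d = −(3/4) ln(1 − 4p/3) = −0.75 ln(1 − 0.045) = −0.75 ln(0.955)
  = −0.75 × (-0.046044) = 0.034533 substitutions/site.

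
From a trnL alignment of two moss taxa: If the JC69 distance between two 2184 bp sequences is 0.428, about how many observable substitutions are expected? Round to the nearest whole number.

Invert JC69: p = (3/4)(1 − e^(−4d/3)) = 0.75 × (1 − e^(-0.570667)) = 0.75 × (1 − 0.565148) = 0.326139.
Expected differing sites = pL ≈ 0.326139 × 2184 = 712.287576 ≈ 712.

712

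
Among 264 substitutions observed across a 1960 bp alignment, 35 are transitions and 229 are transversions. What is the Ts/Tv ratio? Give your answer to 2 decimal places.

0.15

R = 35/229 = 0.152838… ≈ 0.15 (to 2 d.p.).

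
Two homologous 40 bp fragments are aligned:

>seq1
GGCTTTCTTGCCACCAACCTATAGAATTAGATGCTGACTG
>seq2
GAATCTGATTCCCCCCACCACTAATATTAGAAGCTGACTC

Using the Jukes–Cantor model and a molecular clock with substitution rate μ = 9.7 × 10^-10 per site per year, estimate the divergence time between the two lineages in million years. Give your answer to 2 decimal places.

The sequences differ at 14 of 40 sites, so p = 14/40 = 0.35.
d = −(3/4) ln(1 − 4p/3) = −0.75 ln(1 − 0.466667) = −0.75 ln(0.533333)
  = −0.75 × (-0.628609) = 0.471457 substitutions/site.
Under a molecular clock d = 2μt, so t = d/(2μ) = 0.471457 / (2 × 9.7 × 10^-10) = 243.02 million years.

243.02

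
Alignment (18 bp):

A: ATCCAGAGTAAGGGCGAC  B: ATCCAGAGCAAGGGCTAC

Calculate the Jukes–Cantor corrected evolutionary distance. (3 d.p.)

The sequences differ at 2 of 18 sites (9, 16), so p = 2/18 ≈ 0.111111.
d = −(3/4) ln(1 − 4p/3) = −0.75 ln(1 − 0.148148) = −0.75 ln(0.851852)
  = −0.75 × (-0.160342) = 0.120257 substitutions/site.

0.120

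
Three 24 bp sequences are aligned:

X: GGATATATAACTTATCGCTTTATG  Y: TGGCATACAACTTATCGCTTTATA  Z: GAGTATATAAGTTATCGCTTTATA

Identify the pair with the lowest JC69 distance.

X and Z

X–Y: 5/24 differ, p = 0.208, d = 0.244.
X–Z: 4/24 differ, p = 0.167, d = 0.188.
Y–Z: 5/24 differ, p = 0.208, d = 0.244.
The smallest distance is between X and Z.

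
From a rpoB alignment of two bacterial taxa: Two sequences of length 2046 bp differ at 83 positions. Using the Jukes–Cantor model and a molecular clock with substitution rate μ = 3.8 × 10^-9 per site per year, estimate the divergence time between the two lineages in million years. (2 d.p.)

5.49

p = 83/2046 ≈ 0.040567.
d = −(3/4) ln(1 − 4p/3) = −0.75 ln(1 − 0.054089) = −0.75 ln(0.945911)
  = −0.75 × (-0.055607) = 0.041705 substitutions/site.
Under a molecular clock d = 2μt, so t = d/(2μ) = 0.041705 / (2 × 3.8 × 10^-9) = 5.49 million years.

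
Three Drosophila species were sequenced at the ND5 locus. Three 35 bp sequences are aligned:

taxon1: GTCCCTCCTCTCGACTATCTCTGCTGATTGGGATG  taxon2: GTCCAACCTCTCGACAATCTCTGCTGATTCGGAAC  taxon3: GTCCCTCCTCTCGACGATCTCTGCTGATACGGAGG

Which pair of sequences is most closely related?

taxon1–taxon2: 6/35 differ, p = 0.171, d = 0.195.
taxon1–taxon3: 4/35 differ, p = 0.114, d = 0.124.
taxon2–taxon3: 6/35 differ, p = 0.171, d = 0.195.
The smallest distance is between taxon1 and taxon3.

taxon1 and taxon3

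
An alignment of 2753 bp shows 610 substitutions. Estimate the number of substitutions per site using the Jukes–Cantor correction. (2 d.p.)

0.26

p = 610/2753 ≈ 0.221576.
d = −(3/4) ln(1 − 4p/3) = −0.75 ln(1 − 0.295435) = −0.75 ln(0.704565)
  = −0.75 × (-0.350175) = 0.262631 substitutions/site.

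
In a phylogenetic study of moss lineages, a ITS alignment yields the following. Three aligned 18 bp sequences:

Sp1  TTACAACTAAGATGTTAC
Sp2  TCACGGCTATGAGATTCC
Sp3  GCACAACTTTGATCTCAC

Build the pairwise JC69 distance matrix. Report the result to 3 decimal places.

d(Sp1,Sp2) = 0.548, d(Sp1,Sp3) = 0.441, d(Sp2,Sp3) = 0.673

Sp1–Sp2: 7/18 sites differ → p ≈ 0.388889, d = −0.75 ln(1 − 0.518519) = 0.548166 ≈ 0.548.
Sp1–Sp3: 6/18 sites differ → p ≈ 0.333333, d = −0.75 ln(1 − 0.444444) = 0.440839 ≈ 0.441.
Sp2–Sp3: 8/18 sites differ → p ≈ 0.444444, d = −0.75 ln(1 − 0.592592) = 0.673455 ≈ 0.673.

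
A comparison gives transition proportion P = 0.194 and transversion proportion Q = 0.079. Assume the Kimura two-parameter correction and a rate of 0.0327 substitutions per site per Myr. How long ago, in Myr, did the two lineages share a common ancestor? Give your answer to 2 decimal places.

5.47

Under the Kimura two-parameter model, d = −½ ln(1 − 2P − Q) − ¼ ln(1 − 2Q).
1 − 2P − Q = 0.533, giving −½ ln(0.533) = 0.314617.
1 − 2Q = 0.842, giving −¼ ln(0.842) = 0.042994.
d = 0.314617 + 0.042994 = 0.357611.
Under a molecular clock d = 2μt, so t = d/(2μ) = 0.357611 / (2 × 0.0327) = 5.47 Myr.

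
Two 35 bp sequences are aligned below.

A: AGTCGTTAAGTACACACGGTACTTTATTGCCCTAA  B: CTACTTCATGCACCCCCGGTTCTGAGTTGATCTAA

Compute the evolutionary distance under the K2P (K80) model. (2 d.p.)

Of 35 sites, 4 differences are transitions and 11 are transversions, so P = 4/35 ≈ 0.114286 and Q = 11/35 ≈ 0.314286.
Under the Kimura two-parameter model, d = −½ ln(1 − 2P − Q) − ¼ ln(1 − 2Q).
1 − 2P − Q = 0.457142, giving −½ ln(0.457142) = 0.391381.
1 − 2Q = 0.371428, giving −¼ ln(0.371428) = 0.247600.
d = 0.391381 + 0.247600 = 0.638981.

0.64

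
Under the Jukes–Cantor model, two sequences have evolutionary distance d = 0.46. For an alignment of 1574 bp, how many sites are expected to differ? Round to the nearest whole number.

541

Invert JC69: p = (3/4)(1 − e^(−4d/3)) = 0.75 × (1 − e^(-0.613333)) = 0.75 × (1 − 0.541543) = 0.343843.
Expected differing sites = pL ≈ 0.343843 × 1574 = 541.208882 ≈ 541.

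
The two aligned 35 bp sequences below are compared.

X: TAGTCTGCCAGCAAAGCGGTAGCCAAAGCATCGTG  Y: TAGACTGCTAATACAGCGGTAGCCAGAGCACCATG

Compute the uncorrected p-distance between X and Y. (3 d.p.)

The sequences differ at 8 of 35 positions (sites 4, 9, 11, 12, 14, 26, 31, 33).
p = 8/35 = 0.228571… ≈ 0.229 (to 3 d.p.).

0.229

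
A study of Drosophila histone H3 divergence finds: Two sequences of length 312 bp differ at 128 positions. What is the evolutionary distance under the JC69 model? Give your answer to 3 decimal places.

0.594

p = 128/312 ≈ 0.410256.
d = −(3/4) ln(1 − 4p/3) = −0.75 ln(1 − 0.547008) = −0.75 ln(0.452992)
  = −0.75 × (-0.791881) = 0.593911 substitutions/site.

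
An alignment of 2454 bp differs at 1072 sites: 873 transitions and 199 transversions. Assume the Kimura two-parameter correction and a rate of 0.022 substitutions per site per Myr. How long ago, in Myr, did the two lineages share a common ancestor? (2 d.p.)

18.88

P = 873/2454 ≈ 0.355746 and Q = 199/2454 ≈ 0.081092.
Under the Kimura two-parameter model, d = −½ ln(1 − 2P − Q) − ¼ ln(1 − 2Q).
1 − 2P − Q = 0.207416, giving −½ ln(0.207416) = 0.786514.
1 − 2Q = 0.837816, giving −¼ ln(0.837816) = 0.044239.
d = 0.786514 + 0.044239 = 0.830753.
Under a molecular clock d = 2μt, so t = d/(2μ) = 0.830753 / (2 × 0.022) = 18.88 Myr.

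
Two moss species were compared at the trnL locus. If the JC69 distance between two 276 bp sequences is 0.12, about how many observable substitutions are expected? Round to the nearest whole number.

Invert JC69: p = (3/4)(1 − e^(−4d/3)) = 0.75 × (1 − e^(-0.16)) = 0.75 × (1 − 0.852144) = 0.110892.
Expected differing sites = pL ≈ 0.110892 × 276 = 30.606192 ≈ 31.

31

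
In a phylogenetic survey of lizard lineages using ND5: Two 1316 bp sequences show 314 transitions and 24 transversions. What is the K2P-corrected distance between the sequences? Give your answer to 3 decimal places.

0.351

P = 314/1316 ≈ 0.238602 and Q = 24/1316 ≈ 0.018237.
Under the Kimura two-parameter model, d = −½ ln(1 − 2P − Q) − ¼ ln(1 − 2Q).
1 − 2P − Q = 0.504559, giving −½ ln(0.504559) = 0.342035.
1 − 2Q = 0.963526, giving −¼ ln(0.963526) = 0.009289.
d = 0.342035 + 0.009289 = 0.351324.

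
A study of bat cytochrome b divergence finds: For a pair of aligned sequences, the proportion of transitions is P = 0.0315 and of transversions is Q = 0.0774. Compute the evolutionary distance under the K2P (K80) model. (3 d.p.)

Under the Kimura two-parameter model, d = −½ ln(1 − 2P − Q) − ¼ ln(1 − 2Q).
1 − 2P − Q = 0.8596, giving −½ ln(0.8596) = 0.075644.
1 − 2Q = 0.8452, giving −¼ ln(0.8452) = 0.042045.
d = 0.075644 + 0.042045 = 0.117689.

0.118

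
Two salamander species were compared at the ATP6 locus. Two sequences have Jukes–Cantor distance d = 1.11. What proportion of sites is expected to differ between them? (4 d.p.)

0.5793

p = (3/4)(1 − e^(−4d/3)) = 0.75 × (1 − e^(-1.48)) = 0.75 × (1 − 0.227638) = 0.579272.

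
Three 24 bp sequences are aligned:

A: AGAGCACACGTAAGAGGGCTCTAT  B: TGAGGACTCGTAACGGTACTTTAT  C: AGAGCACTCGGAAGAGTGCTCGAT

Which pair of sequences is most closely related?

A and C

A–B: 8/24 differ, p = 0.333, d = 0.441.
A–C: 4/24 differ, p = 0.167, d = 0.188.
B–C: 8/24 differ, p = 0.333, d = 0.441.
The smallest distance is between A and C.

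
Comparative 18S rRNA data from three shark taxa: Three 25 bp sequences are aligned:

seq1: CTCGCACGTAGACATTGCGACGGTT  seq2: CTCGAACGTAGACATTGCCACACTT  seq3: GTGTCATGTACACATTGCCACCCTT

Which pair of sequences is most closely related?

seq1–seq2: 4/25 differ, p = 0.160, d = 0.180.
seq1–seq3: 8/25 differ, p = 0.320, d = 0.417.
seq2–seq3: 7/25 differ, p = 0.280, d = 0.351.
The smallest distance is between seq1 and seq2.

seq1 and seq2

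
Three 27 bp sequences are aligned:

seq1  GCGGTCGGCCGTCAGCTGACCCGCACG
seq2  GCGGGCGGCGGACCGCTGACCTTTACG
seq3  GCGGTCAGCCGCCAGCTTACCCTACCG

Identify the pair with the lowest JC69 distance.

seq1–seq2: 7/27 differ, p = 0.259, d = 0.318.
seq1–seq3: 6/27 differ, p = 0.222, d = 0.264.
seq2–seq3: 9/27 differ, p = 0.333, d = 0.441.
The smallest distance is between seq1 and seq3.

seq1 and seq3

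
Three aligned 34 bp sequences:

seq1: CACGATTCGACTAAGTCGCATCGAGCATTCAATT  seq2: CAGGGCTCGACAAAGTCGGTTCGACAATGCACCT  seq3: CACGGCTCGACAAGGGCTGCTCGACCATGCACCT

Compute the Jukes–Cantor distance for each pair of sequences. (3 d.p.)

seq1–seq2: 11/34 sites differ → p ≈ 0.323529, d = −0.75 ln(1 − 0.431372) = 0.423397 ≈ 0.423.
seq1–seq3: 12/34 sites differ → p ≈ 0.352941, d = −0.75 ln(1 − 0.470588) = 0.476991 ≈ 0.477.
seq2–seq3: 6/34 sites differ → p ≈ 0.176471, d = −0.75 ln(1 − 0.235295) = 0.201199 ≈ 0.201.

d(seq1,seq2) = 0.423, d(seq1,seq3) = 0.477, d(seq2,seq3) = 0.201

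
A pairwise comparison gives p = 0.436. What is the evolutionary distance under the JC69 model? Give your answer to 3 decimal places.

0.653

d = −(3/4) ln(1 − 4p/3) = −0.75 ln(1 − 0.581333) = −0.75 ln(0.418667)
  = −0.75 × (-0.870679) = 0.653009 substitutions/site.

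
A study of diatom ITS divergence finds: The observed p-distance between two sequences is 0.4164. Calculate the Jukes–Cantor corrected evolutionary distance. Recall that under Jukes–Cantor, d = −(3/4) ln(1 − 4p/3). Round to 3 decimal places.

d = −(3/4) ln(1 − 4p/3) = −0.75 ln(1 − 0.5552) = −0.75 ln(0.4448)
  = −0.75 × (-0.810131) = 0.607598 substitutions/site.

0.608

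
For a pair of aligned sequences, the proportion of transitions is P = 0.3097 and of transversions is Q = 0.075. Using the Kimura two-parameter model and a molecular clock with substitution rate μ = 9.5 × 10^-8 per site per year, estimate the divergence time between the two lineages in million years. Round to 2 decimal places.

3.33

Under the Kimura two-parameter model, d = −½ ln(1 − 2P − Q) − ¼ ln(1 − 2Q).
1 − 2P − Q = 0.3056, giving −½ ln(0.3056) = 0.592739.
1 − 2Q = 0.85, giving −¼ ln(0.85) = 0.040630.
d = 0.592739 + 0.040630 = 0.633369.
Under a molecular clock d = 2μt, so t = d/(2μ) = 0.633369 / (2 × 9.5 × 10^-8) = 3.33 million years.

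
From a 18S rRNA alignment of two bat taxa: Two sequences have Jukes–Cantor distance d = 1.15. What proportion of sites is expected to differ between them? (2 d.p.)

0.59

p = (3/4)(1 − e^(−4d/3)) = 0.75 × (1 − e^(-1.533333)) = 0.75 × (1 − 0.215815) = 0.588139.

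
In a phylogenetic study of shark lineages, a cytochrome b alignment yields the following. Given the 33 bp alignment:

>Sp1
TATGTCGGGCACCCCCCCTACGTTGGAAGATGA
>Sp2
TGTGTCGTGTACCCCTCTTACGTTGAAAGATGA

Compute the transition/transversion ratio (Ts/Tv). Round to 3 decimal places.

Transitions are A↔G and C↔T; transversions are all other mismatches.
Transitions: 5. Transversions: 1.
R = 5/1 = 5.000.

5.000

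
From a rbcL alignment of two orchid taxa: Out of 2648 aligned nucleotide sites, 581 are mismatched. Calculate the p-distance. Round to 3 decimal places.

0.219

p = 581/2648 = 0.219410… ≈ 0.219 (to 3 d.p.).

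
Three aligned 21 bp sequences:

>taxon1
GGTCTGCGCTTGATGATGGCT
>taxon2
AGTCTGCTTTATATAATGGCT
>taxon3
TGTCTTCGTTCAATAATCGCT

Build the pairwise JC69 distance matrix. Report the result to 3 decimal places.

taxon1–taxon2: 6/21 sites differ → p ≈ 0.285714, d = −0.75 ln(1 − 0.380952) = 0.359679 ≈ 0.360.
taxon1–taxon3: 7/21 sites differ → p ≈ 0.333333, d = −0.75 ln(1 − 0.444444) = 0.440839 ≈ 0.441.
taxon2–taxon3: 6/21 sites differ → p ≈ 0.285714, d = −0.75 ln(1 − 0.380952) = 0.359679 ≈ 0.360.

d(taxon1,taxon2) = 0.360, d(taxon1,taxon3) = 0.441, d(taxon2,taxon3) = 0.360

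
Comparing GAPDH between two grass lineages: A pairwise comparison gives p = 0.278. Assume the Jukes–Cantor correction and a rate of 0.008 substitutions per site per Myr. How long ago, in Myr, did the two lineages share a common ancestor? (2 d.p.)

21.71

d = −(3/4) ln(1 − 4p/3) = −0.75 ln(1 − 0.370667) = −0.75 ln(0.629333)
  = −0.75 × (-0.463095) = 0.347321 substitutions/site.
Under a molecular clock d = 2μt, so t = d/(2μ) = 0.347321 / (2 × 0.008) = 21.71 Myr.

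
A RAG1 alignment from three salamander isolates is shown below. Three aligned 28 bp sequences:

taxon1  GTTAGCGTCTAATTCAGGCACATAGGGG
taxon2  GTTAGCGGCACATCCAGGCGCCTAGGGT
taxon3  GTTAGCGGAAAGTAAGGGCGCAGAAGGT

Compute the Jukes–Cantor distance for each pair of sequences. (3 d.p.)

d(taxon1,taxon2) = 0.304, d(taxon1,taxon3) = 0.556, d(taxon2,taxon3) = 0.420

taxon1–taxon2: 7/28 sites differ → p = 0.25, d = −0.75 ln(1 − 0.333333) = 0.304098 ≈ 0.304.
taxon1–taxon3: 11/28 sites differ → p ≈ 0.392857, d = −0.75 ln(1 − 0.523809) = 0.556452 ≈ 0.556.
taxon2–taxon3: 9/28 sites differ → p ≈ 0.321429, d = −0.75 ln(1 − 0.428572) = 0.419713 ≈ 0.420.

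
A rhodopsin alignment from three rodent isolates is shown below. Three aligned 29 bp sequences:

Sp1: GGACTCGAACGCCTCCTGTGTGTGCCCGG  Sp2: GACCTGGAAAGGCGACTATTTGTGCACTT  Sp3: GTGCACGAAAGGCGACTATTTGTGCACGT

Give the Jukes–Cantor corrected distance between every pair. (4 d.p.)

Sp1–Sp2: 12/29 sites differ → p ≈ 0.413793, d = −0.75 ln(1 − 0.551724) = 0.601760 ≈ 0.6018.
Sp1–Sp3: 11/29 sites differ → p ≈ 0.37931, d = −0.75 ln(1 − 0.505747) = 0.528531 ≈ 0.5285.
Sp2–Sp3: 5/29 sites differ → p ≈ 0.172414, d = −0.75 ln(1 − 0.229885) = 0.195912 ≈ 0.1959.

d(Sp1,Sp2) = 0.6018, d(Sp1,Sp3) = 0.5285, d(Sp2,Sp3) = 0.1959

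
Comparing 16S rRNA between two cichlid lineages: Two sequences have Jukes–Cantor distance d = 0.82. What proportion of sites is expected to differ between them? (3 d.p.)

0.499

p = (3/4)(1 − e^(−4d/3)) = 0.75 × (1 − e^(-1.093333)) = 0.75 × (1 − 0.335098) = 0.498677.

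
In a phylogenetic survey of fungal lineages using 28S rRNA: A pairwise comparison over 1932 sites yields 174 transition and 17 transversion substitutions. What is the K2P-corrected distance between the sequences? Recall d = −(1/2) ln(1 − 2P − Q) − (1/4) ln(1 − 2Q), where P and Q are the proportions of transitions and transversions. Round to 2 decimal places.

P = 174/1932 ≈ 0.090062 and Q = 17/1932 ≈ 0.008799.
Under the Kimura two-parameter model, d = −½ ln(1 − 2P − Q) − ¼ ln(1 − 2Q).
1 − 2P − Q = 0.811077, giving −½ ln(0.811077) = 0.104696.
1 − 2Q = 0.982402, giving −¼ ln(0.982402) = 0.004439.
d = 0.104696 + 0.004439 = 0.109135.

0.11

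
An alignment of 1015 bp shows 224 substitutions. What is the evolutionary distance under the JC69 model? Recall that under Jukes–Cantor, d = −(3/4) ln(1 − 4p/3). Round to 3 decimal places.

p = 224/1015 ≈ 0.22069.
d = −(3/4) ln(1 − 4p/3) = −0.75 ln(1 − 0.294253) = −0.75 ln(0.705747)
  = −0.75 × (-0.348498) = 0.261374 substitutions/site.

0.261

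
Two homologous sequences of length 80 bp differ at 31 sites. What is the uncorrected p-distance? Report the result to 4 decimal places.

p = 31/80 = 0.3875.

0.3875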